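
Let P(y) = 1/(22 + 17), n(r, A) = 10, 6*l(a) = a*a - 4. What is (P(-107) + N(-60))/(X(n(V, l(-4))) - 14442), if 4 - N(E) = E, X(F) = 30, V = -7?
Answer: -2497/562068 ≈ -0.0044425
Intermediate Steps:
l(a) = -2/3 + a**2/6 (l(a) = (a*a - 4)/6 = (a**2 - 4)/6 = (-4 + a**2)/6 = -2/3 + a**2/6)
N(E) = 4 - E
P(y) = 1/39
(P(-107) + N(-60))/(X(n(V, l(-4))) - 14442) = (1/39 + (4 - 1*(-60)))/(30 - 14442) = (1/39 + (4 + 60))/(-14412) = (1/39 + 64)*(-1/14412) = (2497/39)*(-1/14412) = -2497/562068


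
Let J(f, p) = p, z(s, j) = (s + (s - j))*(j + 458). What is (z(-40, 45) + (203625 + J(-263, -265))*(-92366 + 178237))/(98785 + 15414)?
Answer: 17462663685/114199 ≈ 1.5291e+5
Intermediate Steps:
z(s, j) = (458 + j)*(-j + 2*s) (z(s, j) = (-j + 2*s)*(458 + j) = (458 + j)*(-j + 2*s))
(z(-40, 45) + (203625 + J(-263, -265))*(-92366 + 178237))/(98785 + 15414) = ((-1*45² - 458*45 + 916*(-40) + 2*45*(-40)) + (203625 - 265)*(-92366 + 178237))/(98785 + 15414) = ((-1*2025 - 20610 - 36640 - 3600) + 203360*85871)/114199 = ((-2025 - 20610 - 36640 - 3600) + 17462726560)*(1/114199) = (-62875 + 17462726560)*(1/114199) = 17462663685*(1/114199) = 17462663685/114199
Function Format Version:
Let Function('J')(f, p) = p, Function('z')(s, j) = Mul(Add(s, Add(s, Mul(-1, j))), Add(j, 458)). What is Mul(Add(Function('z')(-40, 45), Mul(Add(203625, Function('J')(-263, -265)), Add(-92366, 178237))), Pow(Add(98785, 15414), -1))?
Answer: Rational(17462663685, 114199) ≈ 1.5291e+5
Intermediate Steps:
Function('z')(s, j) = Mul(Add(458, j), Add(Mul(-1, j), Mul(2, s))) (Function('z')(s, j) = Mul(Add(Mul(-1, j), Mul(2, s)), Add(458, j)) = Mul(Add(458, j), Add(Mul(-1, j), Mul(2, s))))
Mul(Add(Function('z')(-40, 45), Mul(Add(203625, Function('J')(-263, -265)), Add(-92366, 178237))), Pow(Add(98785, 15414), -1)) = Mul(Add(Add(Mul(-1, Pow(45, 2)), Mul(-458, 45), Mul(916, -40), Mul(2, 45, -40)), Mul(Add(203625, -265), Add(-92366, 178237))), Pow(Add(98785, 15414), -1)) = Mul(Add(Add(Mul(-1, 2025), -20610, -36640, -3600), Mul(203360, 85871)), Pow(114199, -1)) = Mul(Add(Add(-2025, -20610, -36640, -3600), 17462726560), Rational(1, 114199)) = Mul(Add(-62875, 17462726560), Rational(1, 114199)) = Mul(17462663685, Rational(1, 114199)) = Rational(17462663685, 114199)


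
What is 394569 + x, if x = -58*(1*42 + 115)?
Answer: 385463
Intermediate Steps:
x = -9106 (x = -58*(42 + 115) = -58*157 = -9106)
394569 + x = 394569 - 9106 = 385463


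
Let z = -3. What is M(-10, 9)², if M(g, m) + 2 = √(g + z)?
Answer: (2 - I*√13)² ≈ -9.0 - 14.422*I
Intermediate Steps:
M(g, m) = -2 + √(-3 + g) (M(g, m) = -2 + √(g - 3) = -2 + √(-3 + g))
M(-10, 9)² = (-2 + √(-3 - 10))² = (-2 + √(-13))² = (-2 + I*√13)²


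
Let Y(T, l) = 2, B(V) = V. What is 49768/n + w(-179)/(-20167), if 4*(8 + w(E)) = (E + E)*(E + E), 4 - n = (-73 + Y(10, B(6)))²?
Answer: -1165021477/101581179 ≈ -11.469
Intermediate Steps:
n = -5037 (n = 4 - (-73 + 2)² = 4 - 1*(-71)² = 4 - 1*5041 = 4 - 5041 = -5037)
w(E) = -8 + E² (w(E) = -8 + ((E + E)*(E + E))/4 = -8 + ((2*E)*(2*E))/4 = -8 + (4*E²)/4 = -8 + E²)
49768/n + w(-179)/(-20167) = 49768/(-5037) + (-8 + (-179)²)/(-20167) = 49768*(-1/5037) + (-8 + 32041)*(-1/20167) = -49768/5037 + 32033*(-1/20167) = -49768/5037 - 32033/20167 = -1165021477/101581179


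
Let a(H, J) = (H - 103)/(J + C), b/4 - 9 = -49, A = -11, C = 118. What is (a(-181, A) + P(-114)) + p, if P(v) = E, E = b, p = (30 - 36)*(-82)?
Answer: 35240/107 ≈ 329.35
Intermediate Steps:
p = 492 (p = -6*(-82) = 492)
b = -160 (b = 36 + 4*(-49) = 36 - 196 = -160)
a(H, J) = (-103 + H)/(118 + J) (a(H, J) = (H - 103)/(J + 118) = (-103 + H)/(118 + J))
E = -160
P(v) = -160
(a(-181, A) + P(-114)) + p = ((-103 - 181)/(118 - 11) - 160) + 492 = (-284/107 - 160) + 492 = -17404/107 + 492 = 35240/107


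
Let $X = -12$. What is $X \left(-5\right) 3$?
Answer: $180$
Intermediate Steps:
$X \left(-5\right) 3 = \left(-12\right) \left(-5\right) 3 = 60 \cdot 3 = 180$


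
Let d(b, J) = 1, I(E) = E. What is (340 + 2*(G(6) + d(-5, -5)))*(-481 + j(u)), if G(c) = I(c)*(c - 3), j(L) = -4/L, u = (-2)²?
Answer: -182196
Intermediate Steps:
u = 4
G(c) = c*(-3 + c) (G(c) = c*(c - 3) = c*(-3 + c))
(340 + 2*(G(6) + d(-5, -5)))*(-481 + j(u)) = (340 + 2*(6*(-3 + 6) + 1))*(-481 - 4/4) = (340 + 2*(6*3 + 1))*(-481 - 4*¼) = (340 + 2*(18 + 1))*(-481 - 1) = (340 + 2*19)*(-482) = (340 + 38)*(-482) = 378*(-482) = -182196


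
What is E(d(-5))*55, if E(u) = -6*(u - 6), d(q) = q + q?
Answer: 5280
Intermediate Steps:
d(q) = 2*q
E(u) = 36 - 6*u (E(u) = -6*(-6 + u) = 36 - 6*u)
E(d(-5))*55 = (36 - 12*(-5))*55 = (36 - 6*(-10))*55 = (36 + 60)*55 = 96*55 = 5280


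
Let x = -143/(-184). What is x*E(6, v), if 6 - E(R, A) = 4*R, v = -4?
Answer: -1287/92 ≈ -13.989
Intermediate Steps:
x = 143/184 (x = -143*(-1/184) = 143/184 ≈ 0.77717)
E(R, A) = 6 - 4*R
x*E(6, v) = 143*(6 - 4*6)/184 = 143*(6 - 24)/184 = (143/184)*(-18) = -1287/92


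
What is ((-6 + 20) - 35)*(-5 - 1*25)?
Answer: 630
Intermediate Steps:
((-6 + 20) - 35)*(-5 - 1*25) = (14 - 35)*(-5 - 25) = -21*(-30) = 630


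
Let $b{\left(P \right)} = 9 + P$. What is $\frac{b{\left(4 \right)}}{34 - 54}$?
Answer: $- \frac{13}{20} \approx -0.65$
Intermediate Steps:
$\frac{b{\left(4 \right)}}{34 - 54} = \frac{9 + 4}{34 - 54} = \frac{1}{-20} \cdot 13 = \left(- \frac{1}{20}\right) 13 = - \frac{13}{20}$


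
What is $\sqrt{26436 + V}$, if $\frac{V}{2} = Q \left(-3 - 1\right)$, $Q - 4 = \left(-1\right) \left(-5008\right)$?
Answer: $2 i \sqrt{3415} \approx 116.88 i$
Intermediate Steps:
$Q = 5012$ ($Q = 4 - -5008 = 4 + 5008 = 5012$)
$V = -40096$ ($V = 2 \cdot 5012 \left(-3 - 1\right) = 2 \cdot 5012 \left(-4\right) = 2 \left(-20048\right) = -40096$)
$\sqrt{26436 + V} = \sqrt{26436 - 40096} = \sqrt{-13660} = 2 i \sqrt{3415}$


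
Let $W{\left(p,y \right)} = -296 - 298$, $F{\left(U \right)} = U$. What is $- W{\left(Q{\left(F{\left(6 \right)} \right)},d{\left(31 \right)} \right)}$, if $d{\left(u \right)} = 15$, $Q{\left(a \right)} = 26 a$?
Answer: $594$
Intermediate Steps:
$W{\left(p,y \right)} = -594$ ($W{\left(p,y \right)} = -296 - 298 = -594$)
$- W{\left(Q{\left(F{\left(6 \right)} \right)},d{\left(31 \right)} \right)} = \left(-1\right) \left(-594\right) = 594$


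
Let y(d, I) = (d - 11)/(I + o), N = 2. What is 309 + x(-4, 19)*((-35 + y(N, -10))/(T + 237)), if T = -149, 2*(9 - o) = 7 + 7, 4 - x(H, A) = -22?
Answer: 105245/352 ≈ 298.99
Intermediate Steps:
x(H, A) = 26 (x(H, A) = 4 - 1*(-22) = 4 + 22 = 26)
o = 2 (o = 9 - (7 + 7)/2 = 9 - ½*14 = 9 - 7 = 2)
y(d, I) = (-11 + d)/(2 + I) (y(d, I) = (d - 11)/(I + 2) = (-11 + d)/(2 + I))
309 + x(-4, 19)*((-35 + y(N, -10))/(T + 237)) = 309 + 26*((-35 + (-11 + 2)/(2 - 10))/(-149 + 237)) = 309 + 26*((-35 - 9/(-8))/88) = 309 + 26*((-35 - ⅛*(-9))*(1/88)) = 309 + 26*((-35 + 9/8)*(1/88)) = 309 + 26*(-271/8*1/88) = 309 + 26*(-271/704) = 309 - 3523/352 = 105245/352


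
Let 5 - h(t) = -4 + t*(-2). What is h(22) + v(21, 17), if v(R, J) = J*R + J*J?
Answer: 699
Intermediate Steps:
v(R, J) = J**2 + J*R (v(R, J) = J*R + J**2 = J**2 + J*R)
h(t) = 9 + 2*t (h(t) = 5 - (-4 + t*(-2)) = 5 - (-4 - 2*t) = 5 + (4 + 2*t) = 9 + 2*t)
h(22) + v(21, 17) = (9 + 2*22) + 17*(17 + 21) = (9 + 44) + 17*38 = 53 + 646 = 699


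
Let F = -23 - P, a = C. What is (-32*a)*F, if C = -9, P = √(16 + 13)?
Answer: -6624 - 288*√29 ≈ -8174.9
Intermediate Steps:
P = √29 ≈ 5.3852
a = -9
F = -23 - √29 ≈ -28.385
(-32*a)*F = (-32*(-9))*(-23 - √29) = 288*(-23 - √29) = -6624 - 288*√29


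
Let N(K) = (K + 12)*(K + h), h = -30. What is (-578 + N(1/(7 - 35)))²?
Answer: 540058902769/614656 ≈ 8.7864e+5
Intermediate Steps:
N(K) = (-30 + K)*(12 + K) (N(K) = (K + 12)*(K - 30) = (12 + K)*(-30 + K) = (-30 + K)*(12 + K))
(-578 + N(1/(7 - 35)))² = (-578 + (-360 + (1/(7 - 35))² - 18/(7 - 35)))² = (-578 + (-360 + (1/(-28))² - 18/(-28)))² = (-578 + (-360 + (-1/28)² - 18*(-1/28)))² = (-578 + (-360 + 1/784 + 9/14))² = (-578 - 281735/784)² = (-734887/784)² = 540058902769/614656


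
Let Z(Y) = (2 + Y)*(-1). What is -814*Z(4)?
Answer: 4884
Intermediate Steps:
Z(Y) = -2 - Y
-814*Z(4) = -814*(-2 - 1*4) = -814*(-2 - 4) = -814*(-6) = 4884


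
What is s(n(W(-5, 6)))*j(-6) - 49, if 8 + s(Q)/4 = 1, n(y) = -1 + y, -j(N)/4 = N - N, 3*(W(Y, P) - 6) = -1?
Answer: -49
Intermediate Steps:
W(Y, P) = 17/3 (W(Y, P) = 6 + (⅓)*(-1) = 6 - ⅓ = 17/3)
j(N) = 0 (j(N) = -4*(N - N) = -4*0 = 0)
s(Q) = -28 (s(Q) = -32 + 4*1 = -32 + 4 = -28)
s(n(W(-5, 6)))*j(-6) - 49 = -28*0 - 49 = 0 - 49 = -49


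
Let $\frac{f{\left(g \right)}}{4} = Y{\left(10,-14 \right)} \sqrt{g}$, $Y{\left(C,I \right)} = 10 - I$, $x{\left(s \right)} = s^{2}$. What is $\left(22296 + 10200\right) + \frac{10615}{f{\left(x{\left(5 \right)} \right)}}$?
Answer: $\frac{3121739}{96} \approx 32518.0$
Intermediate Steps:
$f{\left(g \right)} = 96 \sqrt{g}$ ($f{\left(g \right)} = 4 \left(10 - -14\right) \sqrt{g} = 4 \left(10 + 14\right) \sqrt{g} = 4 \cdot 24 \sqrt{g} = 96 \sqrt{g}$)
$\left(22296 + 10200\right) + \frac{10615}{f{\left(x{\left(5 \right)} \right)}} = \left(22296 + 10200\right) + \frac{10615}{96 \sqrt{5^{2}}} = 32496 + \frac{10615}{96 \sqrt{25}} = 32496 + \frac{10615}{96 \cdot 5} = 32496 + \frac{10615}{480} = 32496 + 10615 \cdot \frac{1}{480} = 32496 + \frac{2123}{96} = \frac{3121739}{96}$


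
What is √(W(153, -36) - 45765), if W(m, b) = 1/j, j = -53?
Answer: I*√128553938/53 ≈ 213.93*I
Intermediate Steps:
W(m, b) = -1/53 (W(m, b) = 1/(-53) = -1/53)
√(W(153, -36) - 45765) = √(-1/53 - 45765) = √(-2425546/53) = I*√128553938/53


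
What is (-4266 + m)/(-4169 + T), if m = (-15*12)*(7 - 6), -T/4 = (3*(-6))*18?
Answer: 342/221 ≈ 1.5475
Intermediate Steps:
T = 1296 (T = -4*3*(-6)*18 = -(-72)*18 = -4*(-324) = 1296)
m = -180 (m = -180*1 = -180)
(-4266 + m)/(-4169 + T) = (-4266 - 180)/(-4169 + 1296) = -4446/(-2873) = -4446*(-1/2873) = 342/221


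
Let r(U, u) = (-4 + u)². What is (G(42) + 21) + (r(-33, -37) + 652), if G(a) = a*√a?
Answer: 2354 + 42*√42 ≈ 2626.2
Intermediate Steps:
G(a) = a^(3/2)
(G(42) + 21) + (r(-33, -37) + 652) = (42^(3/2) + 21) + ((-4 - 37)² + 652) = (42*√42 + 21) + ((-41)² + 652) = (21 + 42*√42) + (1681 + 652) = (21 + 42*√42) + 2333 = 2354 + 42*√42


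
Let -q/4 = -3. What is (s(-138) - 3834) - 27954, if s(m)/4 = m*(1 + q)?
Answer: -38964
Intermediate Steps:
q = 12 (q = -4*(-3) = 12)
s(m) = 52*m (s(m) = 4*(m*(1 + 12)) = 4*(m*13) = 4*(13*m) = 52*m)
(s(-138) - 3834) - 27954 = (52*(-138) - 3834) - 27954 = (-7176 - 3834) - 27954 = -11010 - 27954 = -38964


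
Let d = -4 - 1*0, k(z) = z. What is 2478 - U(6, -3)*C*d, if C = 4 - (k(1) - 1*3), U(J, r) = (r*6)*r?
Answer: 3774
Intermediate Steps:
U(J, r) = 6*r² (U(J, r) = (6*r)*r = 6*r²)
d = -4 (d = -4 + 0 = -4)
C = 6 (C = 4 - (1 - 1*3) = 4 - (1 - 3) = 4 - 1*(-2) = 4 + 2 = 6)
2478 - U(6, -3)*C*d = 2478 - (6*(-3)²)*6*(-4) = 2478 - (6*9)*6*(-4) = 2478 - 54*6*(-4) = 2478 - 324*(-4) = 2478 - 1*(-1296) = 2478 + 1296 = 3774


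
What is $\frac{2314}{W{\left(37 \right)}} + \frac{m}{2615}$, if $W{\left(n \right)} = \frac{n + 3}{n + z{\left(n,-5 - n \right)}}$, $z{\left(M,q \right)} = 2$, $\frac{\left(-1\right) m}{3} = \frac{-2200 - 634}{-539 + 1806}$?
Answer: $\frac{29900383851}{13252820} \approx 2256.2$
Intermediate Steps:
$m = \frac{8502}{1267}$ ($m = - 3 \frac{-2200 - 634}{-539 + 1806} = - 3 \left(- \frac{2834}{1267}\right) = - 3 \left(\left(-2834\right) \frac{1}{1267}\right) = \left(-3\right) \left(- \frac{2834}{1267}\right) = \frac{8502}{1267} \approx 6.7103$)
$W{\left(n \right)} = \frac{3 + n}{2 + n}$ ($W{\left(n \right)} = \frac{n + 3}{n + 2} = \frac{3 + n}{2 + n}$)
$\frac{2314}{W{\left(37 \right)}} + \frac{m}{2615} = \frac{2314}{\frac{1}{2 + 37} \left(3 + 37\right)} + \frac{8502}{1267 \cdot 2615} = \frac{2314}{\frac{1}{39} \cdot 40} + \frac{8502}{1267} \cdot \frac{1}{2615} = \frac{2314}{\frac{1}{39} \cdot 40} + \frac{8502}{3313205} = \frac{2314}{\frac{40}{39}} + \frac{8502}{3313205} = 2314 \cdot \frac{39}{40} + \frac{8502}{3313205} = \frac{45123}{20} + \frac{8502}{3313205} = \frac{29900383851}{13252820}$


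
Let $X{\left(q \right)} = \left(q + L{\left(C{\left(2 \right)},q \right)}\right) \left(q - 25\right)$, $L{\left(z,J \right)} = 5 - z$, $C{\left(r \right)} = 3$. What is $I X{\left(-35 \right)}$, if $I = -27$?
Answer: $-53460$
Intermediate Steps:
$X{\left(q \right)} = \left(-25 + q\right) \left(2 + q\right)$ ($X{\left(q \right)} = \left(q + \left(5 - 3\right)\right) \left(q - 25\right) = \left(q + \left(5 - 3\right)\right) \left(-25 + q\right) = \left(q + 2\right) \left(-25 + q\right) = \left(2 + q\right) \left(-25 + q\right) = \left(-25 + q\right) \left(2 + q\right)$)
$I X{\left(-35 \right)} = - 27 \left(-50 + \left(-35\right)^{2} - -805\right) = - 27 \left(-50 + 1225 + 805\right) = \left(-27\right) 1980 = -53460$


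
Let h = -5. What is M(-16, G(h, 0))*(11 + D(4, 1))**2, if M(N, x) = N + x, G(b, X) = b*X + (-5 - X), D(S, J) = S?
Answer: -4725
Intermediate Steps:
G(b, X) = -5 - X + X*b (G(b, X) = X*b + (-5 - X) = -5 - X + X*b)
M(-16, G(h, 0))*(11 + D(4, 1))**2 = (-16 + (-5 - 1*0 + 0*(-5)))*(11 + 4)**2 = (-16 + (-5 + 0 + 0))*15**2 = (-16 - 5)*225 = -21*225 = -4725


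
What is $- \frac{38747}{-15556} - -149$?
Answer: $\frac{2356591}{15556} \approx 151.49$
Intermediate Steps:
$- \frac{38747}{-15556} - -149 = \left(-38747\right) \left(- \frac{1}{15556}\right) + 149 = \frac{38747}{15556} + 149 = \frac{2356591}{15556}$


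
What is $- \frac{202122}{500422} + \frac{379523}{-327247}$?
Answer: $- \frac{6738565180}{4309515743} \approx -1.5636$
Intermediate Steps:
$- \frac{202122}{500422} + \frac{379523}{-327247} = \left(-202122\right) \frac{1}{500422} + 379523 \left(- \frac{1}{327247}\right) = - \frac{5319}{13169} - \frac{379523}{327247} = - \frac{6738565180}{4309515743}$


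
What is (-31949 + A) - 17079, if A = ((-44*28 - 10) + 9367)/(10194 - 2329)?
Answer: -5932263/121 ≈ -49027.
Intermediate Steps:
A = 125/121 (A = ((-1232 - 10) + 9367)/7865 = (-1242 + 9367)*(1/7865) = 8125*(1/7865) = 125/121 ≈ 1.0331)
(-31949 + A) - 17079 = (-31949 + 125/121) - 17079 = -3865704/121 - 17079 = -5932263/121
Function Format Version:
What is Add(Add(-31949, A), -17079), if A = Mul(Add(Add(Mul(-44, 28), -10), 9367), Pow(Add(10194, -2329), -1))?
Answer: Rational(-5932263, 121) ≈ -49027.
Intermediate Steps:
A = Rational(125, 121) (A = Mul(Add(Add(-1232, -10), 9367), Pow(7865, -1)) = Mul(Add(-1242, 9367), Rational(1, 7865)) = Mul(8125, Rational(1, 7865)) = Rational(125, 121) ≈ 1.0331)
Add(Add(-31949, A), -17079) = Add(Add(-31949, Rational(125, 121)), -17079) = Add(Rational(-3865704, 121), -17079) = Rational(-5932263, 121)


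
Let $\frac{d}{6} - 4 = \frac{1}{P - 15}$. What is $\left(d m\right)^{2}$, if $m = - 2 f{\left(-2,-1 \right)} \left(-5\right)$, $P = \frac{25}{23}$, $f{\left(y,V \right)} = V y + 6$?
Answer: $\frac{14220441}{4} \approx 3.5551 \cdot 10^{6}$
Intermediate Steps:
$f{\left(y,V \right)} = 6 + V y$
$P = \frac{25}{23}$ ($P = 25 \cdot \frac{1}{23} = \frac{25}{23} \approx 1.087$)
$m = 80$ ($m = - 2 \left(6 - -2\right) \left(-5\right) = - 2 \left(6 + 2\right) \left(-5\right) = \left(-2\right) 8 \left(-5\right) = \left(-16\right) \left(-5\right) = 80$)
$d = \frac{3771}{160}$ ($d = 24 + \frac{6}{\frac{25}{23} - 15} = 24 + \frac{6}{- \frac{320}{23}} = 24 + 6 \left(- \frac{23}{320}\right) = 24 - \frac{69}{160} = \frac{3771}{160} \approx 23.569$)
$\left(d m\right)^{2} = \left(\frac{3771}{160} \cdot 80\right)^{2} = \left(\frac{3771}{2}\right)^{2} = \frac{14220441}{4}$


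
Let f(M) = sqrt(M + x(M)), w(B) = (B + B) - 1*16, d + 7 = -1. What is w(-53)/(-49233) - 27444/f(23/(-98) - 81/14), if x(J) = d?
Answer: 122/49233 + 64036*I*sqrt(687)/229 ≈ 0.002478 + 7329.4*I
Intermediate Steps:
d = -8 (d = -7 - 1 = -8)
x(J) = -8
w(B) = -16 + 2*B (w(B) = 2*B - 16 = -16 + 2*B)
f(M) = sqrt(-8 + M) (f(M) = sqrt(M - 8) = sqrt(-8 + M))
w(-53)/(-49233) - 27444/f(23/(-98) - 81/14) = (-16 + 2*(-53))/(-49233) - 27444/sqrt(-8 + (23/(-98) - 81/14)) = (-16 - 106)*(-1/49233) - 27444/sqrt(-8 + (23*(-1/98) - 81*1/14)) = -122*(-1/49233) - 27444/sqrt(-8 + (-23/98 - 81/14)) = 122/49233 - 27444/sqrt(-8 - 295/49) = 122/49233 - 27444*(-7*I*sqrt(687)/687) = 122/49233 - (-64036)*I*sqrt(687)/229 = 122/49233 + 64036*I*sqrt(687)/229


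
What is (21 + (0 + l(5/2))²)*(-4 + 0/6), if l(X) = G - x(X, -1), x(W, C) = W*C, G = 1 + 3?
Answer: -253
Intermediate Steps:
G = 4
x(W, C) = C*W
l(X) = 4 + X (l(X) = 4 - (-1)*X = 4 + X)
(21 + (0 + l(5/2))²)*(-4 + 0/6) = (21 + (0 + (4 + 5/2))²)*(-4 + 0/6) = (21 + (0 + (4 + 5*(½)))²)*(-4 + 0*(⅙)) = (21 + (0 + (4 + 5/2))²)*(-4 + 0) = (21 + (0 + 13/2)²)*(-4) = (21 + (13/2)²)*(-4) = (21 + 169/4)*(-4) = (253/4)*(-4) = -253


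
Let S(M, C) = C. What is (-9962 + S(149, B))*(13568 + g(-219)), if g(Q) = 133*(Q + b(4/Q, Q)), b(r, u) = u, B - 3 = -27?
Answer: 446234396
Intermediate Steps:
B = -24 (B = 3 - 27 = -24)
g(Q) = 266*Q (g(Q) = 133*(Q + Q) = 133*(2*Q) = 266*Q)
(-9962 + S(149, B))*(13568 + g(-219)) = (-9962 - 24)*(13568 + 266*(-219)) = -9986*(13568 - 58254) = -9986*(-44686) = 446234396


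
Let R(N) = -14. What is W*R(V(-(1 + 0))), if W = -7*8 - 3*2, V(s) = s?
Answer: 868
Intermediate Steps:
W = -62 (W = -56 - 6 = -62)
W*R(V(-(1 + 0))) = -62*(-14) = 868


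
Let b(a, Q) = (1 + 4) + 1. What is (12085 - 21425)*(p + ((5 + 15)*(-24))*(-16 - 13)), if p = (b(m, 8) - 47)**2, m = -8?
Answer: -145713340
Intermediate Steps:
b(a, Q) = 6 (b(a, Q) = 5 + 1 = 6)
p = 1681 (p = (6 - 47)**2 = (-41)**2 = 1681)
(12085 - 21425)*(p + ((5 + 15)*(-24))*(-16 - 13)) = (12085 - 21425)*(1681 + ((5 + 15)*(-24))*(-16 - 13)) = -9340*(1681 + (20*(-24))*(-29)) = -9340*(1681 - 480*(-29)) = -9340*(1681 + 13920) = -9340*15601 = -145713340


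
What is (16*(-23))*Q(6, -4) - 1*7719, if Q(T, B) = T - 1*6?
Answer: -7719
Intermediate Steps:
Q(T, B) = -6 + T (Q(T, B) = T - 6 = -6 + T)
(16*(-23))*Q(6, -4) - 1*7719 = (16*(-23))*(-6 + 6) - 1*7719 = -368*0 - 7719 = 0 - 7719 = -7719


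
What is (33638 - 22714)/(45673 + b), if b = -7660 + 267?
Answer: 2731/9570 ≈ 0.28537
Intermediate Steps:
b = -7393
(33638 - 22714)/(45673 + b) = (33638 - 22714)/(45673 - 7393) = 10924/38280 = 10924*(1/38280) = 2731/9570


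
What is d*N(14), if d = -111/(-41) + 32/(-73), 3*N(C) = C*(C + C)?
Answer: 2662072/8979 ≈ 296.48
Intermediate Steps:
N(C) = 2*C²/3 (N(C) = (C*(C + C))/3 = (C*(2*C))/3 = (2*C²)/3 = 2*C²/3)
d = 6791/2993 (d = -111*(-1/41) + 32*(-1/73) = 111/41 - 32/73 = 6791/2993 ≈ 2.2690)
d*N(14) = 6791*((⅔)*14²)/2993 = 6791*((⅔)*196)/2993 = (6791/2993)*(392/3) = 2662072/8979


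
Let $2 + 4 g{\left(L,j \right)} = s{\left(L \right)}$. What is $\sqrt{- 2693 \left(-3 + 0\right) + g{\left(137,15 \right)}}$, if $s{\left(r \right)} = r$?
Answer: $\frac{\sqrt{32451}}{2} \approx 90.071$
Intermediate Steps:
$g{\left(L,j \right)} = - \frac{1}{2} + \frac{L}{4}$
$\sqrt{- 2693 \left(-3 + 0\right) + g{\left(137,15 \right)}} = \sqrt{- 2693 \left(-3 + 0\right) + \left(- \frac{1}{2} + \frac{1}{4} \cdot 137\right)} = \sqrt{\left(-2693\right) \left(-3\right) + \left(- \frac{1}{2} + \frac{137}{4}\right)} = \sqrt{8079 + \frac{135}{4}} = \sqrt{\frac{32451}{4}} = \frac{\sqrt{32451}}{2}$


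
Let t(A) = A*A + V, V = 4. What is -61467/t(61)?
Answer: -61467/3725 ≈ -16.501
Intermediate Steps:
t(A) = 4 + A**2 (t(A) = A*A + 4 = A**2 + 4 = 4 + A**2)
-61467/t(61) = -61467/(4 + 61**2) = -61467/(4 + 3721) = -61467/3725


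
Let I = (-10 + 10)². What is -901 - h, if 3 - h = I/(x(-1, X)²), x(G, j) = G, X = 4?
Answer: -904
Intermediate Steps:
I = 0 (I = 0² = 0)
h = 3 (h = 3 - 0/((-1)²) = 3 - 0/1 = 3 - 0 = 3 - 1*0 = 3 + 0 = 3)
-901 - h = -901 - 1*3 = -901 - 3 = -904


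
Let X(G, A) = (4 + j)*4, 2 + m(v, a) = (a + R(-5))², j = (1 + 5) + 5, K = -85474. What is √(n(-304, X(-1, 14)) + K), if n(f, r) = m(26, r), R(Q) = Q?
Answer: I*√82451 ≈ 287.14*I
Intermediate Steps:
j = 11 (j = 6 + 5 = 11)
m(v, a) = -2 + (-5 + a)² (m(v, a) = -2 + (a - 5)² = -2 + (-5 + a)²)
X(G, A) = 60 (X(G, A) = (4 + 11)*4 = 15*4 = 60)
n(f, r) = -2 + (-5 + r)²
√(n(-304, X(-1, 14)) + K) = √((-2 + (-5 + 60)²) - 85474) = √((-2 + 55²) - 85474) = √((-2 + 3025) - 85474) = √(3023 - 85474) = √(-82451) = I*√82451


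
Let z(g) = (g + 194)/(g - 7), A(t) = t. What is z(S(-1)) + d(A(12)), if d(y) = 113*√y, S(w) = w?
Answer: -193/8 + 226*√3 ≈ 367.32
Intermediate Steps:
z(g) = (194 + g)/(-7 + g)
z(S(-1)) + d(A(12)) = (194 - 1)/(-7 - 1) + 113*√12 = 193/(-8) + 113*(2*√3) = -⅛*193 + 226*√3 = -193/8 + 226*√3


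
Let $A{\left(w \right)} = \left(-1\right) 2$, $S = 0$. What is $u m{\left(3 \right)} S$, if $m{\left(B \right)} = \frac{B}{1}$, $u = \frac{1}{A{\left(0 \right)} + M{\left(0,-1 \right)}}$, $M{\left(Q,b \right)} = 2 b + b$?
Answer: $0$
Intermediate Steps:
$M{\left(Q,b \right)} = 3 b$
$A{\left(w \right)} = -2$
$u = - \frac{1}{5}$ ($u = \frac{1}{-2 + 3 \left(-1\right)} = \frac{1}{-2 - 3} = \frac{1}{-5} = - \frac{1}{5} \approx -0.2$)
$m{\left(B \right)} = B$ ($m{\left(B \right)} = B 1 = B$)
$u m{\left(3 \right)} S = \left(- \frac{1}{5}\right) 3 \cdot 0 = \left(- \frac{3}{5}\right) 0 = 0$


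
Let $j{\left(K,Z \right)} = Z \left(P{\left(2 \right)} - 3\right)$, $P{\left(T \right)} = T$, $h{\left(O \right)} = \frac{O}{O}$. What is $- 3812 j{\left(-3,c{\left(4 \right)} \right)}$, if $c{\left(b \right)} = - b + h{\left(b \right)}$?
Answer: $-11436$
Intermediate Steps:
$h{\left(O \right)} = 1$
$c{\left(b \right)} = 1 - b$ ($c{\left(b \right)} = - b + 1 = 1 - b$)
$j{\left(K,Z \right)} = - Z$ ($j{\left(K,Z \right)} = Z \left(2 - 3\right) = Z \left(-1\right) = - Z$)
$- 3812 j{\left(-3,c{\left(4 \right)} \right)} = - 3812 \left(- (1 - 4)\right) = - 3812 \left(\left(-1\right) \left(-3\right)\right) = \left(-3812\right) 3 = -11436$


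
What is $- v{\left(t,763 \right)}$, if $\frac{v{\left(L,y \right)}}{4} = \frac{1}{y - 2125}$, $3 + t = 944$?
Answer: $\frac{2}{681} \approx 0.0029369$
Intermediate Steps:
$t = 941$ ($t = -3 + 944 = 941$)
$v{\left(L,y \right)} = \frac{4}{-2125 + y}$ ($v{\left(L,y \right)} = \frac{4}{y - 2125} = \frac{4}{-2125 + y}$)
$- v{\left(t,763 \right)} = - \frac{4}{-2125 + 763} = - \frac{4}{-1362} = - \frac{4 \left(-1\right)}{1362} = \left(-1\right) \left(- \frac{2}{681}\right) = \frac{2}{681}$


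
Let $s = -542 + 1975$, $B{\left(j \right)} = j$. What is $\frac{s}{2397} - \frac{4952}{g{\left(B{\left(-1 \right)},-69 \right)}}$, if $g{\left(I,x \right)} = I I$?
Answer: $- \frac{11868511}{2397} \approx -4951.4$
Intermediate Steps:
$g{\left(I,x \right)} = I^{2}$
$s = 1433$
$\frac{s}{2397} - \frac{4952}{g{\left(B{\left(-1 \right)},-69 \right)}} = \frac{1433}{2397} - \frac{4952}{\left(-1\right)^{2}} = 1433 \cdot \frac{1}{2397} - \frac{4952}{1} = \frac{1433}{2397} - 4952 = - \frac{11868511}{2397}$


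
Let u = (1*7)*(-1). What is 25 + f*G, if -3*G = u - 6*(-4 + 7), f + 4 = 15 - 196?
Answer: -4550/3 ≈ -1516.7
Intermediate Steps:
f = -185 (f = -4 + (15 - 196) = -4 - 181 = -185)
u = -7 (u = 7*(-1) = -7)
G = 25/3 (G = -(-7 - 6*(-4 + 7))/3 = -(-7 - 6*3)/3 = -(-7 - 1*18)/3 = -(-7 - 18)/3 = -1/3*(-25) = 25/3 ≈ 8.3333)
25 + f*G = 25 - 185*25/3 = 25 - 4625/3 = -4550/3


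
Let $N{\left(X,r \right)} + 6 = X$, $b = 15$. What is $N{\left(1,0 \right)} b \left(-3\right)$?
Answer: $225$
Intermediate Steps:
$N{\left(X,r \right)} = -6 + X$
$N{\left(1,0 \right)} b \left(-3\right) = \left(-6 + 1\right) 15 \left(-3\right) = \left(-5\right) 15 \left(-3\right) = \left(-75\right) \left(-3\right) = 225$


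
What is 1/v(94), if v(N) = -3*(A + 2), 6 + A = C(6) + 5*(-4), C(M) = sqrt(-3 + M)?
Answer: 8/573 + sqrt(3)/1719 ≈ 0.014969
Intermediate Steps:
A = -26 + sqrt(3) (A = -6 + (sqrt(-3 + 6) + 5*(-4)) = -6 + (sqrt(3) - 20) = -6 + (-20 + sqrt(3)) = -26 + sqrt(3) ≈ -24.268)
v(N) = 72 - 3*sqrt(3) (v(N) = -3*((-26 + sqrt(3)) + 2) = -3*(-24 + sqrt(3)) = 72 - 3*sqrt(3))
1/v(94) = 1/(72 - 3*sqrt(3))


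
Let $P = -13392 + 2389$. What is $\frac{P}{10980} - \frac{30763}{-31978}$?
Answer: $- \frac{7038097}{175559220} \approx -0.04009$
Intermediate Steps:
$P = -11003$
$\frac{P}{10980} - \frac{30763}{-31978} = - \frac{11003}{10980} - \frac{30763}{-31978} = \left(-11003\right) \frac{1}{10980} - - \frac{30763}{31978} = - \frac{11003}{10980} + \frac{30763}{31978} = - \frac{7038097}{175559220}$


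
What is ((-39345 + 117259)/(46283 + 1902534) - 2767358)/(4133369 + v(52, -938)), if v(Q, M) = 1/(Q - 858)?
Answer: -111456867576488/166473715289139 ≈ -0.66952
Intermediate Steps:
v(Q, M) = 1/(-858 + Q)
((-39345 + 117259)/(46283 + 1902534) - 2767358)/(4133369 + v(52, -938)) = ((-39345 + 117259)/(46283 + 1902534) - 2767358)/(4133369 + 1/(-858 + 52)) = (77914/1948817 - 2767358)/(4133369 + 1/(-806)) = (77914*(1/1948817) - 2767358)/(4133369 - 1/806) = (77914/1948817 - 2767358)/(3331495413/806) = -5393074237572/1948817*806/3331495413 = -111456867576488/166473715289139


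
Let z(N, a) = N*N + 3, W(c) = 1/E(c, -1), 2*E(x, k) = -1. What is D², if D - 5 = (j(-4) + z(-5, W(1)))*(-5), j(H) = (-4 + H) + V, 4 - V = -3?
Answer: 16900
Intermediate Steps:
V = 7 (V = 4 - 1*(-3) = 4 + 3 = 7)
E(x, k) = -½ (E(x, k) = (½)*(-1) = -½)
j(H) = 3 + H (j(H) = (-4 + H) + 7 = 3 + H)
W(c) = -2 (W(c) = 1/(-½) = -2)
z(N, a) = 3 + N² (z(N, a) = N² + 3 = 3 + N²)
D = -130 (D = 5 + ((3 - 4) + (3 + (-5)²))*(-5) = 5 + (-1 + (3 + 25))*(-5) = 5 + (-1 + 28)*(-5) = 5 + 27*(-5) = 5 - 135 = -130)
D² = (-130)² = 16900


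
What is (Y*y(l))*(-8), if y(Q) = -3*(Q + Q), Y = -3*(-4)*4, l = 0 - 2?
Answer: -4608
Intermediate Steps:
l = -2
Y = 48 (Y = 12*4 = 48)
y(Q) = -6*Q
(Y*y(l))*(-8) = (48*(-6*(-2)))*(-8) = (48*12)*(-8) = 576*(-8) = -4608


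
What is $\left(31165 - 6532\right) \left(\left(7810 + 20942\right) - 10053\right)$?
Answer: $460612467$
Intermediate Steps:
$\left(31165 - 6532\right) \left(\left(7810 + 20942\right) - 10053\right) = 24633 \left(28752 - 10053\right) = 24633 \cdot 18699 = 460612467$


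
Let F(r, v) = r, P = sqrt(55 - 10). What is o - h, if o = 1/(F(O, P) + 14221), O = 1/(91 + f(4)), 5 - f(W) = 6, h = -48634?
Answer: 62246218984/1279891 ≈ 48634.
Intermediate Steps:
f(W) = -1 (f(W) = 5 - 1*6 = 5 - 6 = -1)
O = 1/90 (O = 1/(91 - 1) = 1/90 ≈ 0.011111)
P = 3*sqrt(5) (P = sqrt(45) = 3*sqrt(5) ≈ 6.7082)
o = 90/1279891 (o = 1/(1/90 + 14221) = 1/(1279891/90) = 90/1279891 ≈ 7.0318e-5)
o - h = 90/1279891 - 1*(-48634) = 90/1279891 + 48634 = 62246218984/1279891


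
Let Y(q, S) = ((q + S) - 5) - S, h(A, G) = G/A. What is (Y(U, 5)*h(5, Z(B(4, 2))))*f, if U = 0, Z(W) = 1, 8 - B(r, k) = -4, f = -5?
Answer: 5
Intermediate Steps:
B(r, k) = 12 (B(r, k) = 8 - 1*(-4) = 8 + 4 = 12)
Y(q, S) = -5 + q (Y(q, S) = ((S + q) - 5) - S = (-5 + S + q) - S = -5 + q)
(Y(U, 5)*h(5, Z(B(4, 2))))*f = ((-5 + 0)*(1/5))*(-5) = -5/5*(-5) = -5*⅕*(-5) = -1*(-5) = 5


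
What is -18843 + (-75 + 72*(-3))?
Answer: -19134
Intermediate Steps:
-18843 + (-75 + 72*(-3)) = -18843 + (-75 - 216) = -18843 - 291 = -19134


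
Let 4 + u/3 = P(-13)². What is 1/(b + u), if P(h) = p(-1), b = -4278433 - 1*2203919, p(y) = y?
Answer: -1/6482361 ≈ -1.5426e-7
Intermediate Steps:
b = -6482352 (b = -4278433 - 2203919 = -6482352)
P(h) = -1
u = -9 (u = -12 + 3*(-1)² = -12 + 3*1 = -12 + 3 = -9)
1/(b + u) = 1/(-6482352 - 9) = 1/(-6482361) = -1/6482361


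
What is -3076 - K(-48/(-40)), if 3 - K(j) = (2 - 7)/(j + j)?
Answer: -36973/12 ≈ -3081.1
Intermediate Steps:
K(j) = 3 + 5/(2*j) (K(j) = 3 - (2 - 7)/(j + j) = 3 - (-5)/(2*j) = 3 + 5/(2*j))
-3076 - K(-48/(-40)) = -3076 - (3 + 5/(2*((-48/(-40))))) = -3076 - (3 + 5/(2*((-48*(-1/40))))) = -3076 - (3 + 5/(2*(6/5))) = -3076 - (3 + (5/2)*(⅚)) = -3076 - (3 + 25/12) = -3076 - 1*61/12 = -3076 - 61/12 = -36973/12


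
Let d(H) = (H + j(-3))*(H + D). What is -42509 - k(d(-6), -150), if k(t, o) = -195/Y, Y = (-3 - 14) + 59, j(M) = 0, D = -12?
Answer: -595061/14 ≈ -42504.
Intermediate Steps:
Y = 42 (Y = -17 + 59 = 42)
d(H) = H*(-12 + H) (d(H) = (H + 0)*(H - 12) = H*(-12 + H))
k(t, o) = -65/14 (k(t, o) = -195/42 = -195*1/42 = -65/14)
-42509 - k(d(-6), -150) = -42509 - 1*(-65/14) = -42509 + 65/14 = -595061/14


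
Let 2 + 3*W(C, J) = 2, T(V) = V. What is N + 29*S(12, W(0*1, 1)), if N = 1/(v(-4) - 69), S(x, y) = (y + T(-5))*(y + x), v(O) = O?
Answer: -127021/73 ≈ -1740.0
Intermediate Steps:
W(C, J) = 0 (W(C, J) = -⅔ + (⅓)*2 = -⅔ + ⅔ = 0)
S(x, y) = (-5 + y)*(x + y) (S(x, y) = (y - 5)*(y + x) = (-5 + y)*(x + y))
N = -1/73 (N = 1/(-4 - 69) = 1/(-73) = -1/73 ≈ -0.013699)
N + 29*S(12, W(0*1, 1)) = -1/73 + 29*(0² - 5*12 - 5*0 + 12*0) = -1/73 + 29*(0 - 60 + 0 + 0) = -1/73 + 29*(-60) = -1/73 - 1740 = -127021/73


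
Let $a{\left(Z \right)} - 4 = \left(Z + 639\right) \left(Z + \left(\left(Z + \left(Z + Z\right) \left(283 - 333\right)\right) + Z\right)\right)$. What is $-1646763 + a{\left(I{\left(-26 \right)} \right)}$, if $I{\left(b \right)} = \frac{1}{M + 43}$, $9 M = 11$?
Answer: $- \frac{261075243599}{158404} \approx -1.6482 \cdot 10^{6}$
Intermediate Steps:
$M = \frac{11}{9}$ ($M = \frac{1}{9} \cdot 11 = \frac{11}{9} \approx 1.2222$)
$I{\left(b \right)} = \frac{9}{398}$ ($I{\left(b \right)} = \frac{1}{\frac{11}{9} + 43} = \frac{1}{\frac{398}{9}} = \frac{9}{398}$)
$a{\left(Z \right)} = 4 - 97 Z \left(639 + Z\right)$ ($a{\left(Z \right)} = 4 + \left(Z + 639\right) \left(Z + \left(\left(Z + \left(Z + Z\right) \left(283 - 333\right)\right) + Z\right)\right) = 4 + \left(639 + Z\right) \left(Z + \left(\left(Z + 2 Z \left(-50\right)\right) + Z\right)\right) = 4 + \left(639 + Z\right) \left(Z + \left(\left(Z - 100 Z\right) + Z\right)\right) = 4 + \left(639 + Z\right) \left(Z + \left(- 99 Z + Z\right)\right) = 4 + \left(639 + Z\right) \left(Z - 98 Z\right) = 4 + \left(639 + Z\right) \left(- 97 Z\right) = 4 - 97 Z \left(639 + Z\right)$)
$-1646763 + a{\left(I{\left(-26 \right)} \right)} = -1646763 - \left(\frac{556255}{398} + \frac{7857}{158404}\right) = -1646763 - \frac{221397347}{158404} = - \frac{261075243599}{158404}$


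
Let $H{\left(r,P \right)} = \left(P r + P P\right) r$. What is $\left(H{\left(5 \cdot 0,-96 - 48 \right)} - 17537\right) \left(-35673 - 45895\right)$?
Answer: $1430458016$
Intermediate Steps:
$H{\left(r,P \right)} = r \left(P^{2} + P r\right)$ ($H{\left(r,P \right)} = \left(P r + P^{2}\right) r = \left(P^{2} + P r\right) r = r \left(P^{2} + P r\right)$)
$\left(H{\left(5 \cdot 0,-96 - 48 \right)} - 17537\right) \left(-35673 - 45895\right) = \left(\left(-96 - 48\right) 5 \cdot 0 \left(\left(-96 - 48\right) + 5 \cdot 0\right) - 17537\right) \left(-35673 - 45895\right) = \left(\left(-144\right) 0 \left(-144 + 0\right) - 17537\right) \left(-81568\right) = \left(\left(-144\right) 0 \left(-144\right) - 17537\right) \left(-81568\right) = \left(0 - 17537\right) \left(-81568\right) = \left(-17537\right) \left(-81568\right) = 1430458016$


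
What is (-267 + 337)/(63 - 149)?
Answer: -35/43 ≈ -0.81395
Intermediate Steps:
(-267 + 337)/(63 - 149) = 70/(-86) = 70*(-1/86) = -35/43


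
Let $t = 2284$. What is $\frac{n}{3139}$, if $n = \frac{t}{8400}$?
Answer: $\frac{571}{6591900} \approx 8.6621 \cdot 10^{-5}$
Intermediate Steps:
$n = \frac{571}{2100}$ ($n = \frac{2284}{8400} = 2284 \cdot \frac{1}{8400} = \frac{571}{2100} \approx 0.2719$)
$\frac{n}{3139} = \frac{571}{2100 \cdot 3139} = \frac{571}{2100} \cdot \frac{1}{3139} = \frac{571}{6591900}$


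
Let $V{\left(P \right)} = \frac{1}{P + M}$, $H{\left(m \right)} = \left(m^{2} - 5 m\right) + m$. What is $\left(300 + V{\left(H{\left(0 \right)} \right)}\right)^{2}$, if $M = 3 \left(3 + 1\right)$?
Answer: $\frac{12967201}{144} \approx 90050.0$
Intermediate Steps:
$H{\left(m \right)} = m^{2} - 4 m$
$M = 12$ ($M = 3 \cdot 4 = 12$)
$V{\left(P \right)} = \frac{1}{12 + P}$ ($V{\left(P \right)} = \frac{1}{P + 12} = \frac{1}{12 + P}$)
$\left(300 + V{\left(H{\left(0 \right)} \right)}\right)^{2} = \left(300 + \frac{1}{12 + 0 \left(-4 + 0\right)}\right)^{2} = \left(300 + \frac{1}{12 + 0 \left(-4\right)}\right)^{2} = \left(300 + \frac{1}{12 + 0}\right)^{2} = \left(300 + \frac{1}{12}\right)^{2} = \left(\frac{3601}{12}\right)^{2} = \frac{12967201}{144}$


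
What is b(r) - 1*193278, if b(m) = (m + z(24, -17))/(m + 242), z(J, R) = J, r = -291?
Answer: -9470355/49 ≈ -1.9327e+5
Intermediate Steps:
b(m) = (24 + m)/(242 + m) (b(m) = (m + 24)/(m + 242) = (24 + m)/(242 + m))
b(r) - 1*193278 = (24 - 291)/(242 - 291) - 1*193278 = -267/(-49) - 193278 = -1/49*(-267) - 193278 = 267/49 - 193278 = -9470355/49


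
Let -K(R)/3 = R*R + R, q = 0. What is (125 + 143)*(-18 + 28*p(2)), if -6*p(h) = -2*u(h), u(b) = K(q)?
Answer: -4824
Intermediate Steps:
K(R) = -3*R - 3*R**2 (K(R) = -3*(R*R + R) = -3*(R**2 + R) = -3*(R + R**2) = -3*R - 3*R**2)
u(b) = 0 (u(b) = -3*0*(1 + 0) = -3*0*1 = 0)
p(h) = 0 (p(h) = -(-1)*0/3 = -1/6*0 = 0)
(125 + 143)*(-18 + 28*p(2)) = (125 + 143)*(-18 + 28*0) = 268*(-18 + 0) = 268*(-18) = -4824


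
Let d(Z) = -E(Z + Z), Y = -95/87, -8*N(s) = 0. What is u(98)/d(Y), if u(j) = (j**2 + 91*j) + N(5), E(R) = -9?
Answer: 2058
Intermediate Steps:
N(s) = 0 (N(s) = -1/8*0 = 0)
Y = -95/87 (Y = -95*1/87 = -95/87 ≈ -1.0920)
d(Z) = 9 (d(Z) = -1*(-9) = 9)
u(j) = j**2 + 91*j (u(j) = (j**2 + 91*j) + 0 = j**2 + 91*j)
u(98)/d(Y) = (98*(91 + 98))/9 = (98*189)*(1/9) = 18522*(1/9) = 2058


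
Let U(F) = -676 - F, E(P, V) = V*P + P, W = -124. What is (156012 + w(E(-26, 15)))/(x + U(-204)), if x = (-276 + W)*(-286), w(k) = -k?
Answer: 39107/28482 ≈ 1.3730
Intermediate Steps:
E(P, V) = P + P*V (E(P, V) = P*V + P = P + P*V)
x = 114400 (x = (-276 - 124)*(-286) = -400*(-286) = 114400)
(156012 + w(E(-26, 15)))/(x + U(-204)) = (156012 - (-26)*(1 + 15))/(114400 + (-676 - 1*(-204))) = (156012 - (-26)*16)/(114400 + (-676 + 204)) = (156012 - 1*(-416))/(114400 - 472) = (156012 + 416)/113928 = 156428*(1/113928) = 39107/28482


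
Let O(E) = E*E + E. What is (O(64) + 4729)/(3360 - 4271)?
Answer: -8889/911 ≈ -9.7574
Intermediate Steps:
O(E) = E + E**2 (O(E) = E**2 + E = E + E**2)
(O(64) + 4729)/(3360 - 4271) = (64*(1 + 64) + 4729)/(3360 - 4271) = (64*65 + 4729)/(-911) = (4160 + 4729)*(-1/911) = 8889*(-1/911) = -8889/911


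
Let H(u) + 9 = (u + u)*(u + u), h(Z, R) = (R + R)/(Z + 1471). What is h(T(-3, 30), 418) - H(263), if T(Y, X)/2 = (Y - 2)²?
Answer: -420809671/1521 ≈ -2.7667e+5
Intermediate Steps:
T(Y, X) = 2*(-2 + Y)² (T(Y, X) = 2*(Y - 2)² = 2*(-2 + Y)²)
h(Z, R) = 2*R/(1471 + Z) (h(Z, R) = (2*R)/(1471 + Z) = 2*R/(1471 + Z))
H(u) = -9 + 4*u² (H(u) = -9 + (u + u)*(u + u) = -9 + (2*u)*(2*u) = -9 + 4*u²)
h(T(-3, 30), 418) - H(263) = 2*418/(1471 + 2*(-2 - 3)²) - (-9 + 4*263²) = 2*418/(1471 + 2*(-5)²) - (-9 + 4*69169) = 2*418/(1471 + 2*25) - (-9 + 276676) = 2*418/(1471 + 50) - 1*276667 = 2*418/1521 - 276667 = 2*418*(1/1521) - 276667 = 836/1521 - 276667 = -420809671/1521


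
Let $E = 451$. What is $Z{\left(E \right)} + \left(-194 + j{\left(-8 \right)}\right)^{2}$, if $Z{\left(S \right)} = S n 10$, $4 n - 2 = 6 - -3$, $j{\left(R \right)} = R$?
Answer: $\frac{106413}{2} \approx 53207.0$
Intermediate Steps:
$n = \frac{11}{4}$ ($n = \frac{1}{2} + \frac{6 - -3}{4} = \frac{1}{2} + \frac{6 + 3}{4} = \frac{1}{2} + \frac{1}{4} \cdot 9 = \frac{1}{2} + \frac{9}{4} = \frac{11}{4} \approx 2.75$)
$Z{\left(S \right)} = \frac{55 S}{2}$ ($Z{\left(S \right)} = S \frac{11}{4} \cdot 10 = \frac{11 S}{4} \cdot 10 = \frac{55 S}{2}$)
$Z{\left(E \right)} + \left(-194 + j{\left(-8 \right)}\right)^{2} = \frac{55}{2} \cdot 451 + \left(-194 - 8\right)^{2} = \frac{24805}{2} + \left(-202\right)^{2} = \frac{24805}{2} + 40804 = \frac{106413}{2}$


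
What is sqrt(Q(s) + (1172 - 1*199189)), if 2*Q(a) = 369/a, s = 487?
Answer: I*sqrt(187853616086)/974 ≈ 444.99*I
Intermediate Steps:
Q(a) = 369/(2*a) (Q(a) = (369/a)/2 = 369/(2*a))
sqrt(Q(s) + (1172 - 1*199189)) = sqrt((369/2)/487 + (1172 - 1*199189)) = sqrt((369/2)*(1/487) + (1172 - 199189)) = sqrt(369/974 - 198017) = sqrt(-192868189/974) = I*sqrt(187853616086)/974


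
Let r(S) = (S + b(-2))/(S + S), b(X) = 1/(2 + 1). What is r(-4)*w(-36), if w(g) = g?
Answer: -33/2 ≈ -16.500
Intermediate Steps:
b(X) = ⅓ (b(X) = 1/3 = ⅓)
r(S) = (⅓ + S)/(2*S) (r(S) = (S + ⅓)/(S + S) = (⅓ + S)/((2*S)) = (⅓ + S)*(1/(2*S)) = (⅓ + S)/(2*S))
r(-4)*w(-36) = ((⅙)*(1 + 3*(-4))/(-4))*(-36) = ((⅙)*(-¼)*(1 - 12))*(-36) = ((⅙)*(-¼)*(-11))*(-36) = (11/24)*(-36) = -33/2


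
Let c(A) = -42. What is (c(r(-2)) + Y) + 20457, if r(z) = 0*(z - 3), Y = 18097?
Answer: 38512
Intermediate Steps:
r(z) = 0 (r(z) = 0*(-3 + z) = 0)
(c(r(-2)) + Y) + 20457 = (-42 + 18097) + 20457 = 18055 + 20457 = 38512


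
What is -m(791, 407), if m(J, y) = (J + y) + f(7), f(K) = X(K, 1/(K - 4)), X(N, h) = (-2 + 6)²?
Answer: -1214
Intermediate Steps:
X(N, h) = 16 (X(N, h) = 4² = 16)
f(K) = 16
m(J, y) = 16 + J + y (m(J, y) = (J + y) + 16 = 16 + J + y)
-m(791, 407) = -(16 + 791 + 407) = -1*1214 = -1214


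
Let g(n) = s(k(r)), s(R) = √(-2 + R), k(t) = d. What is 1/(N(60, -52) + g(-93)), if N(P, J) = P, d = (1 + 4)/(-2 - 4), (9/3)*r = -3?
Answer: 360/21617 - I*√102/21617 ≈ 0.016654 - 0.0004672*I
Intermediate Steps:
r = -1 (r = (⅓)*(-3) = -1)
d = -⅚ (d = 5/(-6) = 5*(-⅙) = -⅚ ≈ -0.83333)
k(t) = -⅚
g(n) = I*√102/6 (g(n) = √(-2 - ⅚) = √(-17/6) = I*√102/6)
1/(N(60, -52) + g(-93)) = 1/(60 + I*√102/6)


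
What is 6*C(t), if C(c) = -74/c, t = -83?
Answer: 444/83 ≈ 5.3494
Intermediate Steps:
6*C(t) = 6*(-74/(-83)) = 6*(-74*(-1/83)) = 6*(74/83) = 444/83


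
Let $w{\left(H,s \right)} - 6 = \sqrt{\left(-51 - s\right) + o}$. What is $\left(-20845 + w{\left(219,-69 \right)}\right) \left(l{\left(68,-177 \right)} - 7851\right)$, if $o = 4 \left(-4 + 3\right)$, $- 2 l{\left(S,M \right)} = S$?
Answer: $164315515 - 7885 \sqrt{14} \approx 1.6429 \cdot 10^{8}$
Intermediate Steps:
$l{\left(S,M \right)} = - \frac{S}{2}$
$o = -4$ ($o = 4 \left(-1\right) = -4$)
$w{\left(H,s \right)} = 6 + \sqrt{-55 - s}$ ($w{\left(H,s \right)} = 6 + \sqrt{\left(-51 - s\right) - 4} = 6 + \sqrt{-55 - s}$)
$\left(-20845 + w{\left(219,-69 \right)}\right) \left(l{\left(68,-177 \right)} - 7851\right) = \left(-20845 + \left(6 + \sqrt{-55 - -69}\right)\right) \left(\left(- \frac{1}{2}\right) 68 - 7851\right) = \left(-20845 + \left(6 + \sqrt{-55 + 69}\right)\right) \left(-34 - 7851\right) = \left(-20845 + \left(6 + \sqrt{14}\right)\right) \left(-7885\right) = \left(-20839 + \sqrt{14}\right) \left(-7885\right) = 164315515 - 7885 \sqrt{14}$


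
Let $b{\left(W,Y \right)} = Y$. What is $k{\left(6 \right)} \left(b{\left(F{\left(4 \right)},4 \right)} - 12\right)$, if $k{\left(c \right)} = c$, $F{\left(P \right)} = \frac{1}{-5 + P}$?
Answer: $-48$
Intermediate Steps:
$k{\left(6 \right)} \left(b{\left(F{\left(4 \right)},4 \right)} - 12\right) = 6 \left(4 - 12\right) = 6 \left(-8\right) = -48$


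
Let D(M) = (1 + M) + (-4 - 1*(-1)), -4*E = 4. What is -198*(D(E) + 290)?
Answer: -56826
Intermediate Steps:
E = -1 (E = -¼*4 = -1)
D(M) = -2 + M (D(M) = (1 + M) + (-4 + 1) = (1 + M) - 3 = -2 + M)
-198*(D(E) + 290) = -198*((-2 - 1) + 290) = -198*(-3 + 290) = -198*287 = -56826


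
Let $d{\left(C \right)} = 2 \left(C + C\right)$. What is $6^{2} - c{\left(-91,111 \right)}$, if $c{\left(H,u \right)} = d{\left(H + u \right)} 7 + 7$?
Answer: $-531$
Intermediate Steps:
$d{\left(C \right)} = 4 C$ ($d{\left(C \right)} = 2 \cdot 2 C = 4 C$)
$c{\left(H,u \right)} = 7 + 28 H + 28 u$ ($c{\left(H,u \right)} = 4 \left(H + u\right) 7 + 7 = \left(4 H + 4 u\right) 7 + 7 = \left(28 H + 28 u\right) + 7 = 7 + 28 H + 28 u$)
$6^{2} - c{\left(-91,111 \right)} = 6^{2} - \left(7 + 28 \left(-91\right) + 28 \cdot 111\right) = 36 - \left(7 - 2548 + 3108\right) = 36 - 567 = -531$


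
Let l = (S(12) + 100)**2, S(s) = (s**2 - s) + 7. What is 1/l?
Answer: 1/57121 ≈ 1.7507e-5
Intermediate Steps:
S(s) = 7 + s**2 - s
l = 57121 (l = ((7 + 12**2 - 1*12) + 100)**2 = ((7 + 144 - 12) + 100)**2 = (139 + 100)**2 = 239**2 = 57121)
1/l = 1/57121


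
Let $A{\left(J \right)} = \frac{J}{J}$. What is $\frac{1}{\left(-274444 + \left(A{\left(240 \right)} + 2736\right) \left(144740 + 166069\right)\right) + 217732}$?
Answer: $\frac{1}{850627521} \approx 1.1756 \cdot 10^{-9}$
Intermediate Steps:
$A{\left(J \right)} = 1$
$\frac{1}{\left(-274444 + \left(A{\left(240 \right)} + 2736\right) \left(144740 + 166069\right)\right) + 217732} = \frac{1}{\left(-274444 + \left(1 + 2736\right) \left(144740 + 166069\right)\right) + 217732} = \frac{1}{\left(-274444 + 2737 \cdot 310809\right) + 217732} = \frac{1}{\left(-274444 + 850684233\right) + 217732} = \frac{1}{850409789 + 217732} = \frac{1}{850627521}$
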